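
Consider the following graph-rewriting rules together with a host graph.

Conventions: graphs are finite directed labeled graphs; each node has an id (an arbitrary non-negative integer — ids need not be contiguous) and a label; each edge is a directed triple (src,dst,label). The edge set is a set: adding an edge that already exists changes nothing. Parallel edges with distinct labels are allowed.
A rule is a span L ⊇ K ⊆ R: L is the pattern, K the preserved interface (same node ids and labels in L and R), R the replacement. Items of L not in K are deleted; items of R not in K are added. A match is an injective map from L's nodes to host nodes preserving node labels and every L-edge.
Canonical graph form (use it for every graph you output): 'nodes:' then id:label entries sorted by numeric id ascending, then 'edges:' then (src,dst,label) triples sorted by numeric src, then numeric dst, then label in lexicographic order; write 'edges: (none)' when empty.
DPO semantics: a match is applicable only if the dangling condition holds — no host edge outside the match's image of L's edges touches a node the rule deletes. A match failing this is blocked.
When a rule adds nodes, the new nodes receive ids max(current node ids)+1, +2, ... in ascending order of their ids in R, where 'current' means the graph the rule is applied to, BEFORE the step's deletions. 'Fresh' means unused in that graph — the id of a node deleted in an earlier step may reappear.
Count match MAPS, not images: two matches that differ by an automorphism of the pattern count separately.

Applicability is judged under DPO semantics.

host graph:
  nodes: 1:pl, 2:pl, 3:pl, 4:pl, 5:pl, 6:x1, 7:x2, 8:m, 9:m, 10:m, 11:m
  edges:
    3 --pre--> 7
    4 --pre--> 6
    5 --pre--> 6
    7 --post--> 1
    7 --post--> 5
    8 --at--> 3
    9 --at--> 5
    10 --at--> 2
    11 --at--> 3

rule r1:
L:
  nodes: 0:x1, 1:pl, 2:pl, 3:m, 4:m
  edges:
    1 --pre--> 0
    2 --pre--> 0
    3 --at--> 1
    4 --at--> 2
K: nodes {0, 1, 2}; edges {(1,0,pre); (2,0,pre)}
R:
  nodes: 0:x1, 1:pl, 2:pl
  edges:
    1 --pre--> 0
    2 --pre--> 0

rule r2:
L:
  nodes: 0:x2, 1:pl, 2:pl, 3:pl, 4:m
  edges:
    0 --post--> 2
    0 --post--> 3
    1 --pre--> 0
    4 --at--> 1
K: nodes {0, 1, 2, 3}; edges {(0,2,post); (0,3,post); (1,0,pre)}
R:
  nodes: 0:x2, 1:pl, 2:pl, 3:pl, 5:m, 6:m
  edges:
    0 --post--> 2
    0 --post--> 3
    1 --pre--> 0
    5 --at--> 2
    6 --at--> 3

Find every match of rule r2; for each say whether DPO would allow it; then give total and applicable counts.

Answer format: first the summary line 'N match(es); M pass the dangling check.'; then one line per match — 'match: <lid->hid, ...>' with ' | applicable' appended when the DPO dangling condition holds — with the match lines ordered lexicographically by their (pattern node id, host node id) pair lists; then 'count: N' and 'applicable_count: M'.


4 match(es); 4 pass the dangling check.
match: 0->7, 1->3, 2->1, 3->5, 4->8 | applicable
match: 0->7, 1->3, 2->1, 3->5, 4->11 | applicable
match: 0->7, 1->3, 2->5, 3->1, 4->8 | applicable
match: 0->7, 1->3, 2->5, 3->1, 4->11 | applicable
count: 4
applicable_count: 4


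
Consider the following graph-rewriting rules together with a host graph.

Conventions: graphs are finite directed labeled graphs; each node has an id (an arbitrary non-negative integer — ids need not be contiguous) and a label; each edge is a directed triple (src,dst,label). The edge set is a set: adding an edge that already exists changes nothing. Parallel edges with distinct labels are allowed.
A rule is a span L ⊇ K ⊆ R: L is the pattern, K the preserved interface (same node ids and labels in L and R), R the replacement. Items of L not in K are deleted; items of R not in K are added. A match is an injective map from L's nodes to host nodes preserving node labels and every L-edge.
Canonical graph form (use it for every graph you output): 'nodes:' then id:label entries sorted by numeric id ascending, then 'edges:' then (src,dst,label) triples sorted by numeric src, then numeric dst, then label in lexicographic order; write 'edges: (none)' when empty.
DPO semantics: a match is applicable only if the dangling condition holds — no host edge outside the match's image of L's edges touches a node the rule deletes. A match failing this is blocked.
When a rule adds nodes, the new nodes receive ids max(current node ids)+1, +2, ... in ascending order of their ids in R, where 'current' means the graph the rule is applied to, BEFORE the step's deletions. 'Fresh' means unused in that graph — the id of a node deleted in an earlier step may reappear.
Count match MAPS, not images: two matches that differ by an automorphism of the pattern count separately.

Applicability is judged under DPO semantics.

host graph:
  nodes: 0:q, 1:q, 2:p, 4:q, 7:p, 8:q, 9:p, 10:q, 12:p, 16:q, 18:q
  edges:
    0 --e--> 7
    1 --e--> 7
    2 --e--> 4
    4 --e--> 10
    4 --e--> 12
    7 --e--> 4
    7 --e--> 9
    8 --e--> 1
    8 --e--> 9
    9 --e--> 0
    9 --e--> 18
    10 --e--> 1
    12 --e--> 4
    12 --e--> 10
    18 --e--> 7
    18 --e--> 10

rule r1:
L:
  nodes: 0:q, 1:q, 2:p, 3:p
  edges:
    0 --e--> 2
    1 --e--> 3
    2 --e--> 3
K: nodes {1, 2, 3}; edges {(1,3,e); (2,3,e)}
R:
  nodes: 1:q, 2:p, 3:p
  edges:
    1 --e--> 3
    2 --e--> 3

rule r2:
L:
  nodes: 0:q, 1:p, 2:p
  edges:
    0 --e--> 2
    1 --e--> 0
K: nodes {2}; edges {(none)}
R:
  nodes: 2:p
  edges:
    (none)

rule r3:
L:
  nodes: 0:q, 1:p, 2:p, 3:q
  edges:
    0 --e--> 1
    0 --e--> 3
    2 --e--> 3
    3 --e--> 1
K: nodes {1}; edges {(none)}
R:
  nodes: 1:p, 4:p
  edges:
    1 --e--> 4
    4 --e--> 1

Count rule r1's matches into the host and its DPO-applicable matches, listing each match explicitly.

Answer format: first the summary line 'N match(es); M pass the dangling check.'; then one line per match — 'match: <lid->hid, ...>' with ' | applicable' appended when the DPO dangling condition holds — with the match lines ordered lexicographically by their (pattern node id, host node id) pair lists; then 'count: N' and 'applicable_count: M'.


3 match(es); 0 pass the dangling check.
match: 0->0, 1->8, 2->7, 3->9
match: 0->1, 1->8, 2->7, 3->9
match: 0->18, 1->8, 2->7, 3->9
count: 3
applicable_count: 0


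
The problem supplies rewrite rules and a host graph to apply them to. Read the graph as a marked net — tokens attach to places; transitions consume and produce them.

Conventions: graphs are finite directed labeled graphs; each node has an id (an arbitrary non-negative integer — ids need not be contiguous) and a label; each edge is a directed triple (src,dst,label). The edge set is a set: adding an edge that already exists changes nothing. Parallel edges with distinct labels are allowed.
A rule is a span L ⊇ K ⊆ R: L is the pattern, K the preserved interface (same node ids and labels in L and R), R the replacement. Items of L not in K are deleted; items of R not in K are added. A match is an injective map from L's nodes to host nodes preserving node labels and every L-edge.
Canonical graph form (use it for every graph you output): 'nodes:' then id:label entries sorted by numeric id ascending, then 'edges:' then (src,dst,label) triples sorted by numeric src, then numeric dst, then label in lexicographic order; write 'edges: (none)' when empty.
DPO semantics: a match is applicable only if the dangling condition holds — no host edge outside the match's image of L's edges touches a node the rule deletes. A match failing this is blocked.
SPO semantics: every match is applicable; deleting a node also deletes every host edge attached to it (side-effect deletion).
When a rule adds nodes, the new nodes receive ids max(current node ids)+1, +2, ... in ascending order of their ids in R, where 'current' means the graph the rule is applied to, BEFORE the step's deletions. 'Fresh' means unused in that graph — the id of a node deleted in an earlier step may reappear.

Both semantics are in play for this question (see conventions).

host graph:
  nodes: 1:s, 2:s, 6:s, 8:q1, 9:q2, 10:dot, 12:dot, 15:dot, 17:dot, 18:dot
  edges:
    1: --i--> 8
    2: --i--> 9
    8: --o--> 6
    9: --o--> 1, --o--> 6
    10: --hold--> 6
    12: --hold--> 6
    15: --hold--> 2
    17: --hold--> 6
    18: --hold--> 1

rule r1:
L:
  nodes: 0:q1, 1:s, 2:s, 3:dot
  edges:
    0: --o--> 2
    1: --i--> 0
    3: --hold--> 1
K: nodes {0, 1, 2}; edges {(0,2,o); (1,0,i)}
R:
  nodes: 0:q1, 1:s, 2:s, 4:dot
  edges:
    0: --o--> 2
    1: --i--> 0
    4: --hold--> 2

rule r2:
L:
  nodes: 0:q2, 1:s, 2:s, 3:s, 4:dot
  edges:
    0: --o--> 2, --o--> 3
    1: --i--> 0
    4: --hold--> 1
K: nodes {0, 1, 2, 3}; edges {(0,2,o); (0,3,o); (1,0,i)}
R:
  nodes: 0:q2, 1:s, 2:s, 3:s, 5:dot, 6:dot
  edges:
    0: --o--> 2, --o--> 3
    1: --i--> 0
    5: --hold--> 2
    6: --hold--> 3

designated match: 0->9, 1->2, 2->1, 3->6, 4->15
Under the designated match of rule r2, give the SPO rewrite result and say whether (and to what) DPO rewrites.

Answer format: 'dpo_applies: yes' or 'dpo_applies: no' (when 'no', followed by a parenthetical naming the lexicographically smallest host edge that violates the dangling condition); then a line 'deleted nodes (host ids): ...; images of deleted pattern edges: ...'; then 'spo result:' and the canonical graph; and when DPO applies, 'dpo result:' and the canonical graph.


dpo_applies: yes
deleted nodes (host ids): 15; images of deleted pattern edges: (15,2,hold)
spo result:
nodes: 1:s, 2:s, 6:s, 8:q1, 9:q2, 10:dot, 12:dot, 17:dot, 18:dot, 19:dot, 20:dot
edges: (1,8,i); (2,9,i); (8,6,o); (9,1,o); (9,6,o); (10,6,hold); (12,6,hold); (17,6,hold); (18,1,hold); (19,1,hold); (20,6,hold)
dpo result:
nodes: 1:s, 2:s, 6:s, 8:q1, 9:q2, 10:dot, 12:dot, 17:dot, 18:dot, 19:dot, 20:dot
edges: (1,8,i); (2,9,i); (8,6,o); (9,1,o); (9,6,o); (10,6,hold); (12,6,hold); (17,6,hold); (18,1,hold); (19,1,hold); (20,6,hold)


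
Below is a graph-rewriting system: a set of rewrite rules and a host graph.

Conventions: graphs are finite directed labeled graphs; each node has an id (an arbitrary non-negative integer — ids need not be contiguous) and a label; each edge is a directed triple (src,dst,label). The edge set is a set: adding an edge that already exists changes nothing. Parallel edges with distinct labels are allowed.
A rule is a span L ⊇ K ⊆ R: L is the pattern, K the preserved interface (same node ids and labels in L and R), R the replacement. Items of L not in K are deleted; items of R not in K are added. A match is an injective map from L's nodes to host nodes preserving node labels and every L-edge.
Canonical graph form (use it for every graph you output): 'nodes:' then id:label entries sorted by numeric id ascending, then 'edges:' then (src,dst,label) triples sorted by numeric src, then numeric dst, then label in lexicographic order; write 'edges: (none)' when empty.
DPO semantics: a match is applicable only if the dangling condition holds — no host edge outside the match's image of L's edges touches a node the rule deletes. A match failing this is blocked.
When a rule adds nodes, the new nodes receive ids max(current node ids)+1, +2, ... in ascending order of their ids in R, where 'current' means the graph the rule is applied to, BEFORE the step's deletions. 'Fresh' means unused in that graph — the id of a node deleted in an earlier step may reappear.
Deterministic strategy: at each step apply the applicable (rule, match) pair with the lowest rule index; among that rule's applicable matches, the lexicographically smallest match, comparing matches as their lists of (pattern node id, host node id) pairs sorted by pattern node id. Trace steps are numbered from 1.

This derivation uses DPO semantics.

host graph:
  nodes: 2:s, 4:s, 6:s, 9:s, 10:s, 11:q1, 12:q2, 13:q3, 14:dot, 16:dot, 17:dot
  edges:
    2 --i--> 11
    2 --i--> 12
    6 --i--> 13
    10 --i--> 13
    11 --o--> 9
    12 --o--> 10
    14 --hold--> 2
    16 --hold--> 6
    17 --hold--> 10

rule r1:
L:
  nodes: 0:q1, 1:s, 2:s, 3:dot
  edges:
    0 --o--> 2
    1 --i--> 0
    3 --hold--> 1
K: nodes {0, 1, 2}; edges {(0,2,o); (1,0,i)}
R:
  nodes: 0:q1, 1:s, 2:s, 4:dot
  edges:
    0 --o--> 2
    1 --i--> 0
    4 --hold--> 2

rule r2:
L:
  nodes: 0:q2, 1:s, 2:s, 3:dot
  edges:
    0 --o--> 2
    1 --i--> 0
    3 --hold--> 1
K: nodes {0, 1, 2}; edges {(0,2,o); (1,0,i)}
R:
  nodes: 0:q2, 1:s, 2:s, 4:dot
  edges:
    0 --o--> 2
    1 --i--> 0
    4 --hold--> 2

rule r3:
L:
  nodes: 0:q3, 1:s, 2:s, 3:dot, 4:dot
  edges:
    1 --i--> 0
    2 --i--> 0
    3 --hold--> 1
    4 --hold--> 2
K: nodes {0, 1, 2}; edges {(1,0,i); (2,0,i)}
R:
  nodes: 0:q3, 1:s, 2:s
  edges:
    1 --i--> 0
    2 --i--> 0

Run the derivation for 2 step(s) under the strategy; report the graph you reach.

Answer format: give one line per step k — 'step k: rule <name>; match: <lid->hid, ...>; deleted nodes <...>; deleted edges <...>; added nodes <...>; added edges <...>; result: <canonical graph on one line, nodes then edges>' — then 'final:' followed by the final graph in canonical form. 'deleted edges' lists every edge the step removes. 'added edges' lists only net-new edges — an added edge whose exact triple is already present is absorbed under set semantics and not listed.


step 1: rule r1; match: 0->11, 1->2, 2->9, 3->14; deleted nodes 14; deleted edges (14,2,hold); added nodes 18; added edges (18,9,hold); result: nodes: 2:s, 4:s, 6:s, 9:s, 10:s, 11:q1, 12:q2, 13:q3, 16:dot, 17:dot, 18:dot edges: (2,11,i); (2,12,i); (6,13,i); (10,13,i); (11,9,o); (12,10,o); (16,6,hold); (17,10,hold); (18,9,hold)
step 2: rule r3; match: 0->13, 1->6, 2->10, 3->16, 4->17; deleted nodes 16, 17; deleted edges (16,6,hold); (17,10,hold); added nodes (none); added edges (none); result: nodes: 2:s, 4:s, 6:s, 9:s, 10:s, 11:q1, 12:q2, 13:q3, 18:dot edges: (2,11,i); (2,12,i); (6,13,i); (10,13,i); (11,9,o); (12,10,o); (18,9,hold)
final:
nodes: 2:s, 4:s, 6:s, 9:s, 10:s, 11:q1, 12:q2, 13:q3, 18:dot
edges: (2,11,i); (2,12,i); (6,13,i); (10,13,i); (11,9,o); (12,10,o); (18,9,hold)


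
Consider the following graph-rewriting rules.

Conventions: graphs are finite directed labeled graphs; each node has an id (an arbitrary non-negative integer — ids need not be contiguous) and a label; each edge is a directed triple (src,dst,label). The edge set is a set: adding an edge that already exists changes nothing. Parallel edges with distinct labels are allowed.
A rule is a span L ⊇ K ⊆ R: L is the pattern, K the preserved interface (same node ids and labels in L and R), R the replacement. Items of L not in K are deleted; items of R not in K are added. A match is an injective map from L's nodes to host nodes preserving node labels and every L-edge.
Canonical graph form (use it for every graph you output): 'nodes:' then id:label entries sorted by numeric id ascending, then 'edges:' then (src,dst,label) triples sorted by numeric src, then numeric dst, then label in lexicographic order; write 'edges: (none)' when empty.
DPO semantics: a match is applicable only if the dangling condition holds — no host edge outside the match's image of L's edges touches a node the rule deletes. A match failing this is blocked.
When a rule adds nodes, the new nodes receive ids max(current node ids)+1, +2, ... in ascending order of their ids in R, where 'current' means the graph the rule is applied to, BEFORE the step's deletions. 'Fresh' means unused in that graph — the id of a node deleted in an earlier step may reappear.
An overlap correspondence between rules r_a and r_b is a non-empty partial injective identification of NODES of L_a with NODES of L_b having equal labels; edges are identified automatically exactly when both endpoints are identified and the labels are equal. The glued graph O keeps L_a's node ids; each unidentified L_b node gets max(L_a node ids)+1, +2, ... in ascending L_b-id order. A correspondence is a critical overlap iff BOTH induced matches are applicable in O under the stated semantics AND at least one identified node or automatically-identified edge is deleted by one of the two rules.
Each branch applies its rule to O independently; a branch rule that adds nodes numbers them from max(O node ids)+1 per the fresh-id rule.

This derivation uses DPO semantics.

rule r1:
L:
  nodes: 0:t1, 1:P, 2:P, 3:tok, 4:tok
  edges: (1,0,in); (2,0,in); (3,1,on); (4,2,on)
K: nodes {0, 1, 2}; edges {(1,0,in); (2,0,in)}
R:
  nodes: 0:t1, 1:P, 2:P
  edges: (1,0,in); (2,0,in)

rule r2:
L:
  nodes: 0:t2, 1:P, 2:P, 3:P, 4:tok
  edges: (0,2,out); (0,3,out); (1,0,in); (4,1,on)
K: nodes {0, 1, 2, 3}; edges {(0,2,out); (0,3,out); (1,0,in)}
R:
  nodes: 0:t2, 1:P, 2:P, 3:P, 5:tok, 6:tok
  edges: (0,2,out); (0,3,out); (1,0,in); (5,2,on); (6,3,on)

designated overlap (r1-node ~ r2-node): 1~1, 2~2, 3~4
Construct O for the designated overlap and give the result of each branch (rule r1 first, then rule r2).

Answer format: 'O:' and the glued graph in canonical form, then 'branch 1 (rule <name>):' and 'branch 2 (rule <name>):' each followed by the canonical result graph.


O:
nodes: 0:t1, 1:P, 2:P, 3:tok, 4:tok, 5:t2, 6:P
edges: (1,0,in); (1,5,in); (2,0,in); (3,1,on); (4,2,on); (5,2,out); (5,6,out)
branch 1 (rule r1):
nodes: 0:t1, 1:P, 2:P, 5:t2, 6:P
edges: (1,0,in); (1,5,in); (2,0,in); (5,2,out); (5,6,out)
branch 2 (rule r2):
nodes: 0:t1, 1:P, 2:P, 4:tok, 5:t2, 6:P, 7:tok, 8:tok
edges: (1,0,in); (1,5,in); (2,0,in); (4,2,on); (5,2,out); (5,6,out); (7,2,on); (8,6,on)


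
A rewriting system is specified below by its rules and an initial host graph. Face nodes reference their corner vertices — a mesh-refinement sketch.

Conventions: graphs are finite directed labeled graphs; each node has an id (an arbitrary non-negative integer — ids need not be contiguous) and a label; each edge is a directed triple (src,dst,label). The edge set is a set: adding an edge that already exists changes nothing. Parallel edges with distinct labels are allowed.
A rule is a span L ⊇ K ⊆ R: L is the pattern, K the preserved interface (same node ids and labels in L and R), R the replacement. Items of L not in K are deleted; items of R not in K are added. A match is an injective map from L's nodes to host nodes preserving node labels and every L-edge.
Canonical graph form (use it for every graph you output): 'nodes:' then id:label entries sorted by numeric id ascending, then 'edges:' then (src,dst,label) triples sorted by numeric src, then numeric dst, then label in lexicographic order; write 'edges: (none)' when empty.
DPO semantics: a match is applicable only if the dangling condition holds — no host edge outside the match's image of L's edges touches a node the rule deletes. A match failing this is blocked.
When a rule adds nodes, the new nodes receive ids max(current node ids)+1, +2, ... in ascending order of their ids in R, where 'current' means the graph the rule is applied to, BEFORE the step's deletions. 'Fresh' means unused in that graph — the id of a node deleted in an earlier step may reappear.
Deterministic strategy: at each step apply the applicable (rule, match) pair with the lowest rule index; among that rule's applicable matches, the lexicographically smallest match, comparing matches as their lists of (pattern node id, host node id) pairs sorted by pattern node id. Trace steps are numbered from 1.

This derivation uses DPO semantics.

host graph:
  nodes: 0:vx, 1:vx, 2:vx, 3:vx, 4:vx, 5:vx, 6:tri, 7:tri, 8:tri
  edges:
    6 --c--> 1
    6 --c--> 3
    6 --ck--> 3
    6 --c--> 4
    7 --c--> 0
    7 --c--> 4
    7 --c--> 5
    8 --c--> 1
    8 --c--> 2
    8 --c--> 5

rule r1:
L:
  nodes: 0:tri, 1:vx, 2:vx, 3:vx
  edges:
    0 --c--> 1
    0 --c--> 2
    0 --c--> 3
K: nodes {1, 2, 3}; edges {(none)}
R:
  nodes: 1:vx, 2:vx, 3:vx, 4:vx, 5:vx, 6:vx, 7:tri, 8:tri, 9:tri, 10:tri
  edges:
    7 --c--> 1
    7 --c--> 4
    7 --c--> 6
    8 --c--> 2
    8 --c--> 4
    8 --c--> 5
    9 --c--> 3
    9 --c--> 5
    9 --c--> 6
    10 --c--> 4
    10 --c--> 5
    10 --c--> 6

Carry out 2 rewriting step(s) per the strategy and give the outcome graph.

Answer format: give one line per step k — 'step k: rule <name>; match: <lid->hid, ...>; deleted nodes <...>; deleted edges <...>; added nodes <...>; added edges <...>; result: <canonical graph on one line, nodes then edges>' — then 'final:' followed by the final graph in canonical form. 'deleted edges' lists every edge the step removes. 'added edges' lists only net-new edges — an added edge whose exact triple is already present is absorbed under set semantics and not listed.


step 1: rule r1; match: 0->7, 1->0, 2->4, 3->5; deleted nodes 7; deleted edges (7,0,c); (7,4,c); (7,5,c); added nodes 9, 10, 11, 12, 13, 14, 15; added edges (12,0,c); (12,9,c); (12,11,c); (13,4,c); (13,9,c); (13,10,c); (14,5,c); (14,10,c); (14,11,c); (15,9,c); (15,10,c); (15,11,c); result: nodes: 0:vx, 1:vx, 2:vx, 3:vx, 4:vx, 5:vx, 6:tri, 8:tri, 9:vx, 10:vx, 11:vx, 12:tri, 13:tri, 14:tri, 15:tri edges: (6,1,c); (6,3,c); (6,3,ck); (6,4,c); (8,1,c); (8,2,c); (8,5,c); (12,0,c); (12,9,c); (12,11,c); (13,4,c); (13,9,c); (13,10,c); (14,5,c); (14,10,c); (14,11,c); (15,9,c); (15,10,c); (15,11,c)
step 2: rule r1; match: 0->8, 1->1, 2->2, 3->5; deleted nodes 8; deleted edges (8,1,c); (8,2,c); (8,5,c); added nodes 16, 17, 18, 19, 20, 21, 22; added edges (19,1,c); (19,16,c); (19,18,c); (20,2,c); (20,16,c); (20,17,c); (21,5,c); (21,17,c); (21,18,c); (22,16,c); (22,17,c); (22,18,c); result: nodes: 0:vx, 1:vx, 2:vx, 3:vx, 4:vx, 5:vx, 6:tri, 9:vx, 10:vx, 11:vx, 12:tri, 13:tri, 14:tri, 15:tri, 16:vx, 17:vx, 18:vx, 19:tri, 20:tri, 21:tri, 22:tri edges: (6,1,c); (6,3,c); (6,3,ck); (6,4,c); (12,0,c); (12,9,c); (12,11,c); (13,4,c); (13,9,c); (13,10,c); (14,5,c); (14,10,c); (14,11,c); (15,9,c); (15,10,c); (15,11,c); (19,1,c); (19,16,c); (19,18,c); (20,2,c); (20,16,c); (20,17,c); (21,5,c); (21,17,c); (21,18,c); (22,16,c); (22,17,c); (22,18,c)
final:
nodes: 0:vx, 1:vx, 2:vx, 3:vx, 4:vx, 5:vx, 6:tri, 9:vx, 10:vx, 11:vx, 12:tri, 13:tri, 14:tri, 15:tri, 16:vx, 17:vx, 18:vx, 19:tri, 20:tri, 21:tri, 22:tri
edges: (6,1,c); (6,3,c); (6,3,ck); (6,4,c); (12,0,c); (12,9,c); (12,11,c); (13,4,c); (13,9,c); (13,10,c); (14,5,c); (14,10,c); (14,11,c); (15,9,c); (15,10,c); (15,11,c); (19,1,c); (19,16,c); (19,18,c); (20,2,c); (20,16,c); (20,17,c); (21,5,c); (21,17,c); (21,18,c); (22,16,c); (22,17,c); (22,18,c)


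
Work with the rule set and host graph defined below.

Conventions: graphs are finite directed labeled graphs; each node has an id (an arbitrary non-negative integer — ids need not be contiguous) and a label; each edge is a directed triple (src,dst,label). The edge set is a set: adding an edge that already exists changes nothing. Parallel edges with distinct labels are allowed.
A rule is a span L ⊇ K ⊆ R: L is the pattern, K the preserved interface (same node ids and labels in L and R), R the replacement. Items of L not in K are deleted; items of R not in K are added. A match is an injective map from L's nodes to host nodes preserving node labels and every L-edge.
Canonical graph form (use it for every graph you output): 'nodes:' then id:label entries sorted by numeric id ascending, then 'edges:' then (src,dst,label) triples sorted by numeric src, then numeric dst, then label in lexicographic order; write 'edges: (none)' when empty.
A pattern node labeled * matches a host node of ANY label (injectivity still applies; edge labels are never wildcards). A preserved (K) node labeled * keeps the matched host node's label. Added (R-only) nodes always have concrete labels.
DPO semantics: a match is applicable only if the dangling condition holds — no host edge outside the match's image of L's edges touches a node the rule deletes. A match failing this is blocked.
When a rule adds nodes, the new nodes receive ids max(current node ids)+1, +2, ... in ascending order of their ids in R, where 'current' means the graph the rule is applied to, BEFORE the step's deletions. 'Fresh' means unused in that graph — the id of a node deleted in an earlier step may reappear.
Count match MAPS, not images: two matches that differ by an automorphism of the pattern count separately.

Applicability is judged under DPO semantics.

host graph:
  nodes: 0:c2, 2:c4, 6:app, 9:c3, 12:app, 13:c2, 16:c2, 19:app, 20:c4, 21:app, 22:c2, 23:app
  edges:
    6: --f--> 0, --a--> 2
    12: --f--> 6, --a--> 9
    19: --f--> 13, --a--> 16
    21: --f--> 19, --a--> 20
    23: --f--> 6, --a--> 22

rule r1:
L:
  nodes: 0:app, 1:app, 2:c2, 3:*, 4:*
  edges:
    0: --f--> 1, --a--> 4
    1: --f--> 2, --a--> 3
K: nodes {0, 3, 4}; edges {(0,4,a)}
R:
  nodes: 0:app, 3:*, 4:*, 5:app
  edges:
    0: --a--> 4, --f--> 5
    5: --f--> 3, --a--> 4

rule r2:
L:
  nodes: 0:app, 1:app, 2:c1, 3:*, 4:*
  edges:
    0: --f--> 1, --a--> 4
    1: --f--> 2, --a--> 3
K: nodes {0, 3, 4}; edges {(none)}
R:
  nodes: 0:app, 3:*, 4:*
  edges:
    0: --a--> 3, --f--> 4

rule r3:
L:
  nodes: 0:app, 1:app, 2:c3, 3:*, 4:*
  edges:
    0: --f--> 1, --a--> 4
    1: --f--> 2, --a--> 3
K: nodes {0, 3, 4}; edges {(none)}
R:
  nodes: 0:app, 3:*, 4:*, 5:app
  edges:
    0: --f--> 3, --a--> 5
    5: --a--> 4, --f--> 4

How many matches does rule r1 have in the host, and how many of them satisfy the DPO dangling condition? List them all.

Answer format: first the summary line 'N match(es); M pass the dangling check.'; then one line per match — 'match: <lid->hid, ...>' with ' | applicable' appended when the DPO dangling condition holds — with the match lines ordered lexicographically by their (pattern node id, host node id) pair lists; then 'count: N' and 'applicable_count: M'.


3 match(es); 1 pass the dangling check.
match: 0->12, 1->6, 2->0, 3->2, 4->9
match: 0->21, 1->19, 2->13, 3->16, 4->20 | applicable
match: 0->23, 1->6, 2->0, 3->2, 4->22
count: 3
applicable_count: 1


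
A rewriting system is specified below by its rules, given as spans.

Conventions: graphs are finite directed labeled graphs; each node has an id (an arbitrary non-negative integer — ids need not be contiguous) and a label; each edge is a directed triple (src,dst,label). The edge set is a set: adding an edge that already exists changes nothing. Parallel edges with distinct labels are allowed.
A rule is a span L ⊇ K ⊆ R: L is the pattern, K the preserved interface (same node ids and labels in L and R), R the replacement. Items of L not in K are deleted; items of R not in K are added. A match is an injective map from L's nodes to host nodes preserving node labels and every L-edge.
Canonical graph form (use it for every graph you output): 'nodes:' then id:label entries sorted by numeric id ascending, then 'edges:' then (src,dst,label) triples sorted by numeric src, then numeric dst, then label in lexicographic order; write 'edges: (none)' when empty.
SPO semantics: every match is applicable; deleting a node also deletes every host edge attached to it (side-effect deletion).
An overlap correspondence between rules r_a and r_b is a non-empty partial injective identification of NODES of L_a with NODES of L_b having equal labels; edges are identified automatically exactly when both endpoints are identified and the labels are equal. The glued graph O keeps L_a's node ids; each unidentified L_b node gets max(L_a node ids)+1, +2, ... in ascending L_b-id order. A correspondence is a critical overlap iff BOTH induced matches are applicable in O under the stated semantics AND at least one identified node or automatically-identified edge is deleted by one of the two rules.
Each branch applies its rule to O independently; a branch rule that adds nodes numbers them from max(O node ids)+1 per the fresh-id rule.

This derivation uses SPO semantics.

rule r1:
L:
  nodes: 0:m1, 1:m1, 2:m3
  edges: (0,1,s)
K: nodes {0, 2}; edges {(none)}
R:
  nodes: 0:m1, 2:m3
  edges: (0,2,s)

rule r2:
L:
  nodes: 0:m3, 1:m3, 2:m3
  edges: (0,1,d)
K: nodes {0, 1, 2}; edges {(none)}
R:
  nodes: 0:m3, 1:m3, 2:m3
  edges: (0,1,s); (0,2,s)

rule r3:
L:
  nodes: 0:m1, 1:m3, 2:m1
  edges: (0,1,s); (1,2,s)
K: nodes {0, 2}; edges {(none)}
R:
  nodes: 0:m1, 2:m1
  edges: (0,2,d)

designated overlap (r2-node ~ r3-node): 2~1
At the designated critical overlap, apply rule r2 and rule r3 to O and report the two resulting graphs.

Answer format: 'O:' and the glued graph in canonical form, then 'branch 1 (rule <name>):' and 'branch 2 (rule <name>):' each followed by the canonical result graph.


O:
nodes: 0:m3, 1:m3, 2:m3, 3:m1, 4:m1
edges: (0,1,d); (2,4,s); (3,2,s)
branch 1 (rule r2):
nodes: 0:m3, 1:m3, 2:m3, 3:m1, 4:m1
edges: (0,1,s); (0,2,s); (2,4,s); (3,2,s)
branch 2 (rule r3):
nodes: 0:m3, 1:m3, 3:m1, 4:m1
edges: (0,1,d); (3,4,d)


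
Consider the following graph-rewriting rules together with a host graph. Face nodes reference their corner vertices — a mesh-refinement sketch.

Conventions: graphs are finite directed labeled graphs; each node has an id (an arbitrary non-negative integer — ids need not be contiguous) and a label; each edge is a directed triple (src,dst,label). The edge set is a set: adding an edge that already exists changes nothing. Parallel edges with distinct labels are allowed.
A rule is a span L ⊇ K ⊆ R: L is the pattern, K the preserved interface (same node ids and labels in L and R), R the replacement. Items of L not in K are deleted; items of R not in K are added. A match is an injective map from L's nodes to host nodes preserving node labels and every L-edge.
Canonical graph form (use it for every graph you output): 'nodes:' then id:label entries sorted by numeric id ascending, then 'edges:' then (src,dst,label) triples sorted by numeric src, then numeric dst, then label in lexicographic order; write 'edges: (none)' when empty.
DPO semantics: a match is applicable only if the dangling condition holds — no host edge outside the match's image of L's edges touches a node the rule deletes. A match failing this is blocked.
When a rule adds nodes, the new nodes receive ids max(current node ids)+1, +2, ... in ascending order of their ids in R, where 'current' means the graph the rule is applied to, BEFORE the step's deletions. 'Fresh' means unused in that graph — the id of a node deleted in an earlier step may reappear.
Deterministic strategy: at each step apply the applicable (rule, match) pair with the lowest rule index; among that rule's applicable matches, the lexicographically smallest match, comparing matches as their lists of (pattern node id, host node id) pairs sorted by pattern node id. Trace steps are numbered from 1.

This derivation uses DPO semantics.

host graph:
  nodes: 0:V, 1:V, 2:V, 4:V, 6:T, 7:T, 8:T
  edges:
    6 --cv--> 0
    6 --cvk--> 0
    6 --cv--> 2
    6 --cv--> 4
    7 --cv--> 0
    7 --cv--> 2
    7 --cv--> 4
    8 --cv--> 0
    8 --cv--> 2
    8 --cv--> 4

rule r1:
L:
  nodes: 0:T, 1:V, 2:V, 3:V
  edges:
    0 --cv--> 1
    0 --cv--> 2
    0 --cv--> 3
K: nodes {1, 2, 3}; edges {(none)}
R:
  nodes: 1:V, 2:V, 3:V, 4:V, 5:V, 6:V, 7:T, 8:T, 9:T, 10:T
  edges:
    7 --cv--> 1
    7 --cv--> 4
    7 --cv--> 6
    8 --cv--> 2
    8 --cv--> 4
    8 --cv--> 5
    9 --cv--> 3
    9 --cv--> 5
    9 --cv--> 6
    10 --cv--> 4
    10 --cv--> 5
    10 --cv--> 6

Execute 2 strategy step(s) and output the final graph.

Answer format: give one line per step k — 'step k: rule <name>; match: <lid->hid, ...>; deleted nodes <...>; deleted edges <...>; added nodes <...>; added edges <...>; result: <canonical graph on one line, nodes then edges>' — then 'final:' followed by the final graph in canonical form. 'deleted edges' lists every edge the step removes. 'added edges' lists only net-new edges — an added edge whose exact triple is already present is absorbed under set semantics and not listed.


step 1: rule r1; match: 0->7, 1->0, 2->2, 3->4; deleted nodes 7; deleted edges (7,0,cv); (7,2,cv); (7,4,cv); added nodes 9, 10, 11, 12, 13, 14, 15; added edges (12,0,cv); (12,9,cv); (12,11,cv); (13,2,cv); (13,9,cv); (13,10,cv); (14,4,cv); (14,10,cv); (14,11,cv); (15,9,cv); (15,10,cv); (15,11,cv); result: nodes: 0:V, 1:V, 2:V, 4:V, 6:T, 8:T, 9:V, 10:V, 11:V, 12:T, 13:T, 14:T, 15:T edges: (6,0,cv); (6,0,cvk); (6,2,cv); (6,4,cv); (8,0,cv); (8,2,cv); (8,4,cv); (12,0,cv); (12,9,cv); (12,11,cv); (13,2,cv); (13,9,cv); (13,10,cv); (14,4,cv); (14,10,cv); (14,11,cv); (15,9,cv); (15,10,cv); (15,11,cv)
step 2: rule r1; match: 0->8, 1->0, 2->2, 3->4; deleted nodes 8; deleted edges (8,0,cv); (8,2,cv); (8,4,cv); added nodes 16, 17, 18, 19, 20, 21, 22; added edges (19,0,cv); (19,16,cv); (19,18,cv); (20,2,cv); (20,16,cv); (20,17,cv); (21,4,cv); (21,17,cv); (21,18,cv); (22,16,cv); (22,17,cv); (22,18,cv); result: nodes: 0:V, 1:V, 2:V, 4:V, 6:T, 9:V, 10:V, 11:V, 12:T, 13:T, 14:T, 15:T, 16:V, 17:V, 18:V, 19:T, 20:T, 21:T, 22:T edges: (6,0,cv); (6,0,cvk); (6,2,cv); (6,4,cv); (12,0,cv); (12,9,cv); (12,11,cv); (13,2,cv); (13,9,cv); (13,10,cv); (14,4,cv); (14,10,cv); (14,11,cv); (15,9,cv); (15,10,cv); (15,11,cv); (19,0,cv); (19,16,cv); (19,18,cv); (20,2,cv); (20,16,cv); (20,17,cv); (21,4,cv); (21,17,cv); (21,18,cv); (22,16,cv); (22,17,cv); (22,18,cv)
final:
nodes: 0:V, 1:V, 2:V, 4:V, 6:T, 9:V, 10:V, 11:V, 12:T, 13:T, 14:T, 15:T, 16:V, 17:V, 18:V, 19:T, 20:T, 21:T, 22:T
edges: (6,0,cv); (6,0,cvk); (6,2,cv); (6,4,cv); (12,0,cv); (12,9,cv); (12,11,cv); (13,2,cv); (13,9,cv); (13,10,cv); (14,4,cv); (14,10,cv); (14,11,cv); (15,9,cv); (15,10,cv); (15,11,cv); (19,0,cv); (19,16,cv); (19,18,cv); (20,2,cv); (20,16,cv); (20,17,cv); (21,4,cv); (21,17,cv); (21,18,cv); (22,16,cv); (22,17,cv); (22,18,cv)


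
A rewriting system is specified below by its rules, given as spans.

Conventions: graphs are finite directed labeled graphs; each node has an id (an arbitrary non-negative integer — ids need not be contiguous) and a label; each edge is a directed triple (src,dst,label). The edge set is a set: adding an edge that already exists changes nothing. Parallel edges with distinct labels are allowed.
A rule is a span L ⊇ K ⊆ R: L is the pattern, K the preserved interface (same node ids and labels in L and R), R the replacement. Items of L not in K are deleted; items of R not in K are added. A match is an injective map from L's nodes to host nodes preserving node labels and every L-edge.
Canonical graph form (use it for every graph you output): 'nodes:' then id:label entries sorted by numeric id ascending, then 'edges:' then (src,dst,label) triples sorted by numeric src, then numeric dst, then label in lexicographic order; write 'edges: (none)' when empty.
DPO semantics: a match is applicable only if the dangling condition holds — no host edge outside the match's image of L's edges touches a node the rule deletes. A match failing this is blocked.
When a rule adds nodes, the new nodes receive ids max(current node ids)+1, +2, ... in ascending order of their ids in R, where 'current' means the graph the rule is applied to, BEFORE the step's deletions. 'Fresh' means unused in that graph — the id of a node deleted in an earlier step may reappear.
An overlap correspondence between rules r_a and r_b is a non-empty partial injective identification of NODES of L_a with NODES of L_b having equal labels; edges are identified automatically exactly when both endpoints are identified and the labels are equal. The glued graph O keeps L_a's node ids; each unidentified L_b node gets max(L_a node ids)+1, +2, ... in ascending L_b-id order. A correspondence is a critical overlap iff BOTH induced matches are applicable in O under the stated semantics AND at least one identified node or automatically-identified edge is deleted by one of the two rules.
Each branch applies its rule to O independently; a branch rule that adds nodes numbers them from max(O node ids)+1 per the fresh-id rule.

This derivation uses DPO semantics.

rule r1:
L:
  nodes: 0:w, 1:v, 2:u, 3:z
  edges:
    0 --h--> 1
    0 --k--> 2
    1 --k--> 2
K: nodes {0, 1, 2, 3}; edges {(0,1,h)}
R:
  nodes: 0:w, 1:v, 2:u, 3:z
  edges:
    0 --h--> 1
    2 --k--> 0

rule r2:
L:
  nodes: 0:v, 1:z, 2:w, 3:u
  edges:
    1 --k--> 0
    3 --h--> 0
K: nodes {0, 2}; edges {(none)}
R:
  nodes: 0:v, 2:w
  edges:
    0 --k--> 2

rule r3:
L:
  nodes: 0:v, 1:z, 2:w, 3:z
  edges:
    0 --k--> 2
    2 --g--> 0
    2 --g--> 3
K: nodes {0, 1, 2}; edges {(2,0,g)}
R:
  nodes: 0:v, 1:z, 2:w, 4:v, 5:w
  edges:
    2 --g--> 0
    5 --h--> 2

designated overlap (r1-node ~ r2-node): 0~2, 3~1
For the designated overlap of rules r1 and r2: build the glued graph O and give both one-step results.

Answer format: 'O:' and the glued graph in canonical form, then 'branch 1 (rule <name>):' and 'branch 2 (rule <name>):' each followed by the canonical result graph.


O:
nodes: 0:w, 1:v, 2:u, 3:z, 4:v, 5:u
edges: (0,1,h); (0,2,k); (1,2,k); (3,4,k); (5,4,h)
branch 1 (rule r1):
nodes: 0:w, 1:v, 2:u, 3:z, 4:v, 5:u
edges: (0,1,h); (2,0,k); (3,4,k); (5,4,h)
branch 2 (rule r2):
nodes: 0:w, 1:v, 2:u, 4:v
edges: (0,1,h); (0,2,k); (1,2,k); (4,0,k)


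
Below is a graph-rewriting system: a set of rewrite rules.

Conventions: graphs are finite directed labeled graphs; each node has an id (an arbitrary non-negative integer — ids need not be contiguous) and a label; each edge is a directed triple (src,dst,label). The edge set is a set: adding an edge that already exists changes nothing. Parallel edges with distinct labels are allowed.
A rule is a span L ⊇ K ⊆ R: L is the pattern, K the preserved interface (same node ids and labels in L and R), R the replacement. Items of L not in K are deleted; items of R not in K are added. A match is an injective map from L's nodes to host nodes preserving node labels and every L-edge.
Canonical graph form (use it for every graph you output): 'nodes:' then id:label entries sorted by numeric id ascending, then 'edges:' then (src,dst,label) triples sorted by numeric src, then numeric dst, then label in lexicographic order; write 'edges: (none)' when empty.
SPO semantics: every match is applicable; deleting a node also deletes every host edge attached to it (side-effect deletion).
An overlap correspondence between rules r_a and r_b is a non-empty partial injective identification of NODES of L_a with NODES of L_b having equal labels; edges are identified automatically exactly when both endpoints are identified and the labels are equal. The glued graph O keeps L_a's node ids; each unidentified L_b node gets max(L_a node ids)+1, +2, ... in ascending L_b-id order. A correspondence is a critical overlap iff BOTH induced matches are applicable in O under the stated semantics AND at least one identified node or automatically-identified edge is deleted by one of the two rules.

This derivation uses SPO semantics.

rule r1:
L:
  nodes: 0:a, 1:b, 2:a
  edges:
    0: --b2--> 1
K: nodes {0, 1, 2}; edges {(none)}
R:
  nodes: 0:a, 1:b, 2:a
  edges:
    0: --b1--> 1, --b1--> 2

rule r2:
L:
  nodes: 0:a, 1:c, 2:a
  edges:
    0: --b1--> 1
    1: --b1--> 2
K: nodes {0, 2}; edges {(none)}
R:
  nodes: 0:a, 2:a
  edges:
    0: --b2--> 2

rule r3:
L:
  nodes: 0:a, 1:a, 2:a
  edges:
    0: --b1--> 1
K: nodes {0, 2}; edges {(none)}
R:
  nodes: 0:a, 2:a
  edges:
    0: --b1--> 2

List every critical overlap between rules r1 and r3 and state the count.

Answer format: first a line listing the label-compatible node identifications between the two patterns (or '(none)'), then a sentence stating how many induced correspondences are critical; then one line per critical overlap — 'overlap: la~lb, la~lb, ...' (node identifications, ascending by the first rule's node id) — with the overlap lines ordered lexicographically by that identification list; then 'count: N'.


label-compatible node identifications between L(r1) and L(r3): 0~0, 0~1, 0~2, 2~0, 2~1, 2~2
6 of the induced correspondences are critical overlaps of r1 and r3.
overlap: 0~0, 2~1
overlap: 0~1
overlap: 0~1, 2~0
overlap: 0~1, 2~2
overlap: 0~2, 2~1
overlap: 2~1
count: 6


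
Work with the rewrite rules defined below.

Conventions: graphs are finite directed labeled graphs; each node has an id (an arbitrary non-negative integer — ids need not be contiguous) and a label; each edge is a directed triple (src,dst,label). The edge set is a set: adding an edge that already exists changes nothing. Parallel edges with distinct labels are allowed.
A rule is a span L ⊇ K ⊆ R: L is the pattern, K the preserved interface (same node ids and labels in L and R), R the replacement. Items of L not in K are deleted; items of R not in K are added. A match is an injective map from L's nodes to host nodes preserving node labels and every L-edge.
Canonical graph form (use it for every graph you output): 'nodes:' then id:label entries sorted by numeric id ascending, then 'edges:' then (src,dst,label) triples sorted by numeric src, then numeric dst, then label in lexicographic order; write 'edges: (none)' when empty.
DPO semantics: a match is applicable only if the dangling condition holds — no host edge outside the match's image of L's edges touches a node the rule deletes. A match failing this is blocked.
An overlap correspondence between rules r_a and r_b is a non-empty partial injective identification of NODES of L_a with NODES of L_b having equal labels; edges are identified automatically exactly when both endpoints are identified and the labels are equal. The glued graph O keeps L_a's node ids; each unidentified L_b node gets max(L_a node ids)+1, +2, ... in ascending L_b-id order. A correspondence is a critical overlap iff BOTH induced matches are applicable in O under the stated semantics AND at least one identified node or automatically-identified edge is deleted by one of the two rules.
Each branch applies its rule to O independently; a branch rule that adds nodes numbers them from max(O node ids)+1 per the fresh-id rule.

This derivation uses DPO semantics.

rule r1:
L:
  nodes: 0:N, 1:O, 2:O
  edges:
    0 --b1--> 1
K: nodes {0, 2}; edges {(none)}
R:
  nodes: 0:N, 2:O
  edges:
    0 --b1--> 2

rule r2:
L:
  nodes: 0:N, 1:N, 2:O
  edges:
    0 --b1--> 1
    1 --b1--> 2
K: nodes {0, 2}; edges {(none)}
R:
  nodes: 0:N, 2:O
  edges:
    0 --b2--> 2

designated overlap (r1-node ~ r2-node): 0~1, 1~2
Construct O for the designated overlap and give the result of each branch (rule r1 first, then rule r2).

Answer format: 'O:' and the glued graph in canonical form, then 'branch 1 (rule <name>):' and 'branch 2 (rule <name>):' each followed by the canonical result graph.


O:
nodes: 0:N, 1:O, 2:O, 3:N
edges: (0,1,b1); (3,0,b1)
branch 1 (rule r1):
nodes: 0:N, 2:O, 3:N
edges: (0,2,b1); (3,0,b1)
branch 2 (rule r2):
nodes: 1:O, 2:O, 3:N
edges: (3,1,b2)
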